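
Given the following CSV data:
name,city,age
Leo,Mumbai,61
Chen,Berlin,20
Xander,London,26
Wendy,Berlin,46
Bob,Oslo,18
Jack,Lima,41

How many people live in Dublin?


Scanning city column for 'Dublin':
Total matches: 0

ANSWER: 0


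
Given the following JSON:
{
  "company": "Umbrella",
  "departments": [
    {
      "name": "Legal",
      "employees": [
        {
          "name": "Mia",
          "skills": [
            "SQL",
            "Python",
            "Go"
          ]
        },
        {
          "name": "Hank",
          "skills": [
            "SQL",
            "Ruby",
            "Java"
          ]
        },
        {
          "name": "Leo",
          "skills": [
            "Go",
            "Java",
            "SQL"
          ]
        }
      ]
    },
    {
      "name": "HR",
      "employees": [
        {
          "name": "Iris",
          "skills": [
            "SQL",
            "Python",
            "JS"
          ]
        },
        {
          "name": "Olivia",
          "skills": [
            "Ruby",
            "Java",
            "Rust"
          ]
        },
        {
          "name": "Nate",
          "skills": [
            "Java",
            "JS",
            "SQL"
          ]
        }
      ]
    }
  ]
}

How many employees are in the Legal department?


Path: departments[0].employees
Count: 3

ANSWER: 3


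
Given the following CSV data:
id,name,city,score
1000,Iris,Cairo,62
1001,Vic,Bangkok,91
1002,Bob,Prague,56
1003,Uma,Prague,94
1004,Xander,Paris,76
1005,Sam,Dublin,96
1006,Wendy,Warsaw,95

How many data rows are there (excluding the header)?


Counting rows (excluding header):
Header: id,name,city,score
Data rows: 7

ANSWER: 7


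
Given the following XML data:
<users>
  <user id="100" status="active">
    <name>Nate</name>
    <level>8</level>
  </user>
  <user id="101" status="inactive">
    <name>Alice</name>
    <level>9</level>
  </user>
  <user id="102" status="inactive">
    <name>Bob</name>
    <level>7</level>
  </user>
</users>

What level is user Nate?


Finding user: Nate
<level>8</level>

ANSWER: 8


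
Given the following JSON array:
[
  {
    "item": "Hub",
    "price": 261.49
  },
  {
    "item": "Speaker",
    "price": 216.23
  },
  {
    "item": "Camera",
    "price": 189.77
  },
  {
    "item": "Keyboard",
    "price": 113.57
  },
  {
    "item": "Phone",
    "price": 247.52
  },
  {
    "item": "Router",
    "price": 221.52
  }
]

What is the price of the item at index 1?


Array index 1 -> Speaker
price = 216.23

ANSWER: 216.23


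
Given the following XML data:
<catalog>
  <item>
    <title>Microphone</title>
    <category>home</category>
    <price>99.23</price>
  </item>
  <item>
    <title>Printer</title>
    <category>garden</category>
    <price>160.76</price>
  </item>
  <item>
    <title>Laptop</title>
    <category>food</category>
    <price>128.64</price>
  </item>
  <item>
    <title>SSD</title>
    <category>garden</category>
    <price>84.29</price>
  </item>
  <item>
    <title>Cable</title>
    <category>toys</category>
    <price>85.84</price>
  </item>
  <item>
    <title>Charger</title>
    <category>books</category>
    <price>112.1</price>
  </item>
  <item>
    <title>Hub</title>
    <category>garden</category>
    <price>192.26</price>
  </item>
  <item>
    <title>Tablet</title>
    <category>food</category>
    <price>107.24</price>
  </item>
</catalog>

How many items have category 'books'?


Scanning <item> elements for <category>books</category>:
  Item 6: Charger -> MATCH
Count: 1

ANSWER: 1


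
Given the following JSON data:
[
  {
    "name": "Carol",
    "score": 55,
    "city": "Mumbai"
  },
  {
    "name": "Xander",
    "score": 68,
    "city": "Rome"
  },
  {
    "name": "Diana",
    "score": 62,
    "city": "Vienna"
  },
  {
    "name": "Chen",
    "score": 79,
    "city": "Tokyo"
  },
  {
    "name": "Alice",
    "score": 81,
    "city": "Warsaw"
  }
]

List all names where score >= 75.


Filtering records where score >= 75:
  Carol (score=55) -> no
  Xander (score=68) -> no
  Diana (score=62) -> no
  Chen (score=79) -> YES
  Alice (score=81) -> YES


ANSWER: Chen, Alice


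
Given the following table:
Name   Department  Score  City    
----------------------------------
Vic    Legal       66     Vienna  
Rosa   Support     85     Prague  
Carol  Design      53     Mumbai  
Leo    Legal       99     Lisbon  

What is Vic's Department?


Row 1: Vic
Department = Legal

ANSWER: Legal


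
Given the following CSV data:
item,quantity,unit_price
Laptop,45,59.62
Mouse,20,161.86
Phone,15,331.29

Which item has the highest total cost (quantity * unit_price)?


Computing row totals:
  Laptop: 2682.9
  Mouse: 3237.2
  Phone: 4969.35
Maximum: Phone (4969.35)

ANSWER: Phone


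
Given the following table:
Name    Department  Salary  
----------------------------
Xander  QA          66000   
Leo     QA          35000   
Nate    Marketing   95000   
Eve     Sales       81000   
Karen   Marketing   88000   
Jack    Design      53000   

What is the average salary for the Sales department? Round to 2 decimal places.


Sales department members:
  Eve: 81000
Sum = 81000
Count = 1
Average = 81000 / 1 = 81000.00

ANSWER: 81000.00


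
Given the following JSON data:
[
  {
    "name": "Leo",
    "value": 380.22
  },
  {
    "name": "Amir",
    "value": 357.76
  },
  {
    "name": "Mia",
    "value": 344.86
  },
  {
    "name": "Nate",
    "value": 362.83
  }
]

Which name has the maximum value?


Comparing values:
  Leo: 380.22
  Amir: 357.76
  Mia: 344.86
  Nate: 362.83
Maximum: Leo (380.22)

ANSWER: Leo


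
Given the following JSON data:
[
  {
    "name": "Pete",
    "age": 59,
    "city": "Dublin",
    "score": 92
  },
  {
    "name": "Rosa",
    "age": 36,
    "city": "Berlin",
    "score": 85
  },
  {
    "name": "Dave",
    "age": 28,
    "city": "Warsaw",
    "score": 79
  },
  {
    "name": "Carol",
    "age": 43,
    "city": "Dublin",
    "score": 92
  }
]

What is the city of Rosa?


Looking up record where name = Rosa
Record index: 1
Field 'city' = Berlin

ANSWER: Berlin


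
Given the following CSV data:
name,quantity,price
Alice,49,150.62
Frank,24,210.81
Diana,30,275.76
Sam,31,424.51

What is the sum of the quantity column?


Values in 'quantity' column:
  Row 1: 49
  Row 2: 24
  Row 3: 30
  Row 4: 31
Sum = 49 + 24 + 30 + 31 = 134

ANSWER: 134


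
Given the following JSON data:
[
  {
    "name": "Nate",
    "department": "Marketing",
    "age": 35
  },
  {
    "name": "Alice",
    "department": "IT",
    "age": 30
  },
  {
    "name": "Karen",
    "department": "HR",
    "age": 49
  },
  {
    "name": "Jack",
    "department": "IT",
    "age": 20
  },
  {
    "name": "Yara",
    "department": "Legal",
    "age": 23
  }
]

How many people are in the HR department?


Scanning records for department = HR
  Record 2: Karen
Count: 1

ANSWER: 1


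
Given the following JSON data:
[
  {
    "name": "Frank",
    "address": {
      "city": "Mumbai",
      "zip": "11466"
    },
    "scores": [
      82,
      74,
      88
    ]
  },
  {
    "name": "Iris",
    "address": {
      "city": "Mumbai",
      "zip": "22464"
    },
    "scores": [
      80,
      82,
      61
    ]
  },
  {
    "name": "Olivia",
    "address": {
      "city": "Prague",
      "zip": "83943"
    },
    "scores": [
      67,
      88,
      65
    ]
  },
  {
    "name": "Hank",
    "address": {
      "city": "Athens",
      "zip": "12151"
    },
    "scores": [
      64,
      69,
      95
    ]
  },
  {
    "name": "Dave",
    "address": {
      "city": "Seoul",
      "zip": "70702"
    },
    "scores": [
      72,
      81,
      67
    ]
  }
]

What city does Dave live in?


Path: records[4].address.city
Value: Seoul

ANSWER: Seoul


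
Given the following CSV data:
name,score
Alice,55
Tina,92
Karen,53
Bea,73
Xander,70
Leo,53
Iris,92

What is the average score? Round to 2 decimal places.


Scores: 55, 92, 53, 73, 70, 53, 92
Sum = 488
Count = 7
Average = 488 / 7 = 69.71

ANSWER: 69.71


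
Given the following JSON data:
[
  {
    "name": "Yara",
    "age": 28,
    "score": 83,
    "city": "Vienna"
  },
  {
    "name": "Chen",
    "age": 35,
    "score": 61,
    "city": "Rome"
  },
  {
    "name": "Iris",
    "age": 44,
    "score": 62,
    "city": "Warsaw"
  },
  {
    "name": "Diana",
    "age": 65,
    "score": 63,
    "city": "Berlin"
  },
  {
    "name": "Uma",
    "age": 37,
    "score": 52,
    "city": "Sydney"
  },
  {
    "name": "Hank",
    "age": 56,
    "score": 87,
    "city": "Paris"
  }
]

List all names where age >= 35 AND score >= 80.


Checking both conditions:
  Yara (age=28, score=83) -> no
  Chen (age=35, score=61) -> no
  Iris (age=44, score=62) -> no
  Diana (age=65, score=63) -> no
  Uma (age=37, score=52) -> no
  Hank (age=56, score=87) -> YES


ANSWER: Hank


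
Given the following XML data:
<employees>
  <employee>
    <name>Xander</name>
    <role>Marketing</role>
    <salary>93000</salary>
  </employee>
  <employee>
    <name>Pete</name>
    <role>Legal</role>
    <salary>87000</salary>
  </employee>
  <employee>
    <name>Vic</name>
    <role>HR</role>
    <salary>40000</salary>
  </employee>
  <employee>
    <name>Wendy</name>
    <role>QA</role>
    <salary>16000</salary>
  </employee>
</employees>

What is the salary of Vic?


Searching for <employee> with <name>Vic</name>
Found at position 3
<salary>40000</salary>

ANSWER: 40000


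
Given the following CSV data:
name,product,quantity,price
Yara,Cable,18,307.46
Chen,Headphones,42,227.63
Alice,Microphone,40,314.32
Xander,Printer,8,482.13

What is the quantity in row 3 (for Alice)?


Row 3: Alice
Column 'quantity' = 40

ANSWER: 40


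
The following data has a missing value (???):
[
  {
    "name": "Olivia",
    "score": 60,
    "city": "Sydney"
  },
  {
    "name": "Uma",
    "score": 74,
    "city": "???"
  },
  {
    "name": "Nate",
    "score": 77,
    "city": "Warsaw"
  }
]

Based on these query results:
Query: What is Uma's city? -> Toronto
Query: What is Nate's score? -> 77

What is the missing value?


The missing value is Uma's city
From query: Uma's city = Toronto

ANSWER: Toronto


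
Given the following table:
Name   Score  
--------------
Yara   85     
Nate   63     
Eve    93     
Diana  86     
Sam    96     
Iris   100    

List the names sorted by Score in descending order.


Sorting by Score (descending):
  Iris: 100
  Sam: 96
  Eve: 93
  Diana: 86
  Yara: 85
  Nate: 63


ANSWER: Iris, Sam, Eve, Diana, Yara, Nate


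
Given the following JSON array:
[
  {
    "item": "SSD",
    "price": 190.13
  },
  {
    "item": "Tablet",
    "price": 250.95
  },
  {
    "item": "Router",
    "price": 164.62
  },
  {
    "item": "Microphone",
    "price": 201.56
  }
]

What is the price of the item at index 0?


Array index 0 -> SSD
price = 190.13

ANSWER: 190.13


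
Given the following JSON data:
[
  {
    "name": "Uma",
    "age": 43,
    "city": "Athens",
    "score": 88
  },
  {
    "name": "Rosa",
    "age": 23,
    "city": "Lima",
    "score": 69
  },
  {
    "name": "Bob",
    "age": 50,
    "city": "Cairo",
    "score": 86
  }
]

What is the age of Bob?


Looking up record where name = Bob
Record index: 2
Field 'age' = 50

ANSWER: 50


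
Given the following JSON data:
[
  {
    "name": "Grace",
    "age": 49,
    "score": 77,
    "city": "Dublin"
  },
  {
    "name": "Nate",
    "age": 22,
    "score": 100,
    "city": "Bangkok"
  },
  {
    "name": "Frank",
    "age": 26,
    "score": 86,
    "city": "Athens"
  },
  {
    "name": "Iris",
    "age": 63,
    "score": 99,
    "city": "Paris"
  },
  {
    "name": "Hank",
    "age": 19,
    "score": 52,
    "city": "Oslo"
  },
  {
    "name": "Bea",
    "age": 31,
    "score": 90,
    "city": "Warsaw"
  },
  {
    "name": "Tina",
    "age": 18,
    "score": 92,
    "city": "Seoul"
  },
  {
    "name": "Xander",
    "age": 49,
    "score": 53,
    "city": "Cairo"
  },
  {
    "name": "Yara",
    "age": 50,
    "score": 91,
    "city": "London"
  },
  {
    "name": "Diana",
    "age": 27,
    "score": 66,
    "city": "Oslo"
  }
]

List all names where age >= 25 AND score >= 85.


Checking both conditions:
  Grace (age=49, score=77) -> no
  Nate (age=22, score=100) -> no
  Frank (age=26, score=86) -> YES
  Iris (age=63, score=99) -> YES
  Hank (age=19, score=52) -> no
  Bea (age=31, score=90) -> YES
  Tina (age=18, score=92) -> no
  Xander (age=49, score=53) -> no
  Yara (age=50, score=91) -> YES
  Diana (age=27, score=66) -> no


ANSWER: Frank, Iris, Bea, Yara


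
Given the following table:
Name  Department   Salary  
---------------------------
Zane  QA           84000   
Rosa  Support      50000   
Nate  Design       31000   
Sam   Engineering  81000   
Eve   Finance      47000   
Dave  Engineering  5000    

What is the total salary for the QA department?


QA department members:
  Zane: 84000
Total = 84000 = 84000

ANSWER: 84000


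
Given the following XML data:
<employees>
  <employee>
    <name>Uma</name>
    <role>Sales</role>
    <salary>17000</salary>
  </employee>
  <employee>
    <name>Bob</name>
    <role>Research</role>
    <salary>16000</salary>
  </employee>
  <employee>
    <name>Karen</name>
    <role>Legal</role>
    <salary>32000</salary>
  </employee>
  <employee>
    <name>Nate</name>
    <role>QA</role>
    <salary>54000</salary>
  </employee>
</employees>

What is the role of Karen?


Searching for <employee> with <name>Karen</name>
Found at position 3
<role>Legal</role>

ANSWER: Legal


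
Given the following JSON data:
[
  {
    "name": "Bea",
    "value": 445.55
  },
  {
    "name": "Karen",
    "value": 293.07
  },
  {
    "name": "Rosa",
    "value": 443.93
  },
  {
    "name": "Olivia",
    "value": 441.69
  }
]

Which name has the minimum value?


Comparing values:
  Bea: 445.55
  Karen: 293.07
  Rosa: 443.93
  Olivia: 441.69
Minimum: Karen (293.07)

ANSWER: Karen


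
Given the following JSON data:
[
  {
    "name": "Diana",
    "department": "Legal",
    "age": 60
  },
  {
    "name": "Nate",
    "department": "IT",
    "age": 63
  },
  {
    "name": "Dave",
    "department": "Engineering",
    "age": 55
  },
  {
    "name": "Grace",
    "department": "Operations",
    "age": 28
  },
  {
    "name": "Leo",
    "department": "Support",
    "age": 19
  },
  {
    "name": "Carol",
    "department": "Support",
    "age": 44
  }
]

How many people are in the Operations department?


Scanning records for department = Operations
  Record 3: Grace
Count: 1

ANSWER: 1


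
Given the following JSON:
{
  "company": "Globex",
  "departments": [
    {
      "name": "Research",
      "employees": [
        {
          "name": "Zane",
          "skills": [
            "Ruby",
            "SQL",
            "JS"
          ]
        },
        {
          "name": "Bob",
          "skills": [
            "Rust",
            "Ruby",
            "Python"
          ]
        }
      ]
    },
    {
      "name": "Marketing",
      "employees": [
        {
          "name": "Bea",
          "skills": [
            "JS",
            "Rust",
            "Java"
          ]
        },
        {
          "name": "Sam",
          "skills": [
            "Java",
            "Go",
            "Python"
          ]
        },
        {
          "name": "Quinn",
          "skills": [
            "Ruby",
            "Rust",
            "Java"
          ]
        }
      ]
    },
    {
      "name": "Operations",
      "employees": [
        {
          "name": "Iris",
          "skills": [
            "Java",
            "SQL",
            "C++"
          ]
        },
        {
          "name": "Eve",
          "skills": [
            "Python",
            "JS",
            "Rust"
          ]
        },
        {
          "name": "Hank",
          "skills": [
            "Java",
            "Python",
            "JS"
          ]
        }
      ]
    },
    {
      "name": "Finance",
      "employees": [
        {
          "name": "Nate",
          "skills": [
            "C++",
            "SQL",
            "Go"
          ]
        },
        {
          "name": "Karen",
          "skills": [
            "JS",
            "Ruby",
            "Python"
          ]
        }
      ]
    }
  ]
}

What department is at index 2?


Path: departments[2].name
Value: Operations

ANSWER: Operations


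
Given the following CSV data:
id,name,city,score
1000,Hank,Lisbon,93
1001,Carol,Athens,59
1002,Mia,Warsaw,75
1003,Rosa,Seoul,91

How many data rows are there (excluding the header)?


Counting rows (excluding header):
Header: id,name,city,score
Data rows: 4

ANSWER: 4


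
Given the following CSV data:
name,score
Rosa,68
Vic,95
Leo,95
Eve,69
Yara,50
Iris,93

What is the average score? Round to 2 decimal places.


Scores: 68, 95, 95, 69, 50, 93
Sum = 470
Count = 6
Average = 470 / 6 = 78.33

ANSWER: 78.33


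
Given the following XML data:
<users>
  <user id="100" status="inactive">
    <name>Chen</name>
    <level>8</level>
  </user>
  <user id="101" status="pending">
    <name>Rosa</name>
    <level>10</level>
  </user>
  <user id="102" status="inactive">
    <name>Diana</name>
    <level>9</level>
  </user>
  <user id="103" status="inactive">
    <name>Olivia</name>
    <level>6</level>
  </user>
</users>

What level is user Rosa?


Finding user: Rosa
<level>10</level>

ANSWER: 10


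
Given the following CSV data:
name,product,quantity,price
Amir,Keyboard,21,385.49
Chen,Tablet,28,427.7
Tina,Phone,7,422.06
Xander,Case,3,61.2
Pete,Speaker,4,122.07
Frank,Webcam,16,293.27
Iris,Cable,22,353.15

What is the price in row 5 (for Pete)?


Row 5: Pete
Column 'price' = 122.07

ANSWER: 122.07


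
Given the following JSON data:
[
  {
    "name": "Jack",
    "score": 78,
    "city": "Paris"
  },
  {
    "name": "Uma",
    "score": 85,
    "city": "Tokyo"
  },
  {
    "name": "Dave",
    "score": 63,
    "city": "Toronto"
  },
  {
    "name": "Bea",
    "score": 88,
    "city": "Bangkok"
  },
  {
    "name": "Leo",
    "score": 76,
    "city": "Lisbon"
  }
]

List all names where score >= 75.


Filtering records where score >= 75:
  Jack (score=78) -> YES
  Uma (score=85) -> YES
  Dave (score=63) -> no
  Bea (score=88) -> YES
  Leo (score=76) -> YES


ANSWER: Jack, Uma, Bea, Leo


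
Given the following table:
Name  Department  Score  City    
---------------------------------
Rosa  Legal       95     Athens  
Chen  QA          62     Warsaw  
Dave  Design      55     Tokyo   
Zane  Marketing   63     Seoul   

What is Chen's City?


Row 2: Chen
City = Warsaw

ANSWER: Warsaw


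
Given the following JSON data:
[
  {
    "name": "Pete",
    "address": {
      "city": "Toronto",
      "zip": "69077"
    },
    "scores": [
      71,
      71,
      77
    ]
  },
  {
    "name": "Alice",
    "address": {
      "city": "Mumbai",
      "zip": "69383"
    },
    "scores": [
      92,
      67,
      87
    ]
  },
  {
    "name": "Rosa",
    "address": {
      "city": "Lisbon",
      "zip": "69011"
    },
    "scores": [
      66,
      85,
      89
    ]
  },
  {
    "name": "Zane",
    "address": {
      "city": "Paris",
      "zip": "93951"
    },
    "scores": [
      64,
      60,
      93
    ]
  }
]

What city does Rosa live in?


Path: records[2].address.city
Value: Lisbon

ANSWER: Lisbon


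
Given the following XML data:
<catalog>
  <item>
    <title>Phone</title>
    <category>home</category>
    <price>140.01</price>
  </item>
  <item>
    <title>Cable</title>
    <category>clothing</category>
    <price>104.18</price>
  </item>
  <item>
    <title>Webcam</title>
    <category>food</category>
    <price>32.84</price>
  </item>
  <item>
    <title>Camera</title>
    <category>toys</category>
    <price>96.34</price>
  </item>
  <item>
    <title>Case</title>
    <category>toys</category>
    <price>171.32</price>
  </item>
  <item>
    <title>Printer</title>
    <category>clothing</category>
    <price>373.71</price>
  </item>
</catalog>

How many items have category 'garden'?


Scanning <item> elements for <category>garden</category>:
Count: 0

ANSWER: 0


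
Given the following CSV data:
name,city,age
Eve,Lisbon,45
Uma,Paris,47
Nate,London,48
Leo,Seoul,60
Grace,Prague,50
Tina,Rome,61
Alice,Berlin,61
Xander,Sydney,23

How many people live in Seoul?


Scanning city column for 'Seoul':
  Row 4: Leo -> MATCH
Total matches: 1

ANSWER: 1


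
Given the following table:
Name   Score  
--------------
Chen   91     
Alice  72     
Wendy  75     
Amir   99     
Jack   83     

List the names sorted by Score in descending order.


Sorting by Score (descending):
  Amir: 99
  Chen: 91
  Jack: 83
  Wendy: 75
  Alice: 72


ANSWER: Amir, Chen, Jack, Wendy, Alice


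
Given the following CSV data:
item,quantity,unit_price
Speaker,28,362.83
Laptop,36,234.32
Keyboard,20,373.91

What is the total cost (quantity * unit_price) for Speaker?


Row: Speaker
quantity = 28
unit_price = 362.83
total = 28 * 362.83 = 10159.24

ANSWER: 10159.24


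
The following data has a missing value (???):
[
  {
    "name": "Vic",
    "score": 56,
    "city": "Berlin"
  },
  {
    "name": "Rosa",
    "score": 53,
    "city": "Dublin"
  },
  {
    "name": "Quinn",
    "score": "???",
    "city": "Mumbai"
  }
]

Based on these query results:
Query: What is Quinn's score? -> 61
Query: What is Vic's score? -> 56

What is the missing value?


The missing value is Quinn's score
From query: Quinn's score = 61

ANSWER: 61


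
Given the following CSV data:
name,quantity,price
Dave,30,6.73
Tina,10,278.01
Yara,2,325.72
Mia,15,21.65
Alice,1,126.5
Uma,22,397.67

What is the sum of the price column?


Values in 'price' column:
  Row 1: 6.73
  Row 2: 278.01
  Row 3: 325.72
  Row 4: 21.65
  Row 5: 126.5
  Row 6: 397.67
Sum = 6.73 + 278.01 + 325.72 + 21.65 + 126.5 + 397.67 = 1156.28

ANSWER: 1156.28


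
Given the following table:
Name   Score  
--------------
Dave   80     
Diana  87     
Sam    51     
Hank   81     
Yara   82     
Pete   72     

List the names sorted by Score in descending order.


Sorting by Score (descending):
  Diana: 87
  Yara: 82
  Hank: 81
  Dave: 80
  Pete: 72
  Sam: 51


ANSWER: Diana, Yara, Hank, Dave, Pete, Sam


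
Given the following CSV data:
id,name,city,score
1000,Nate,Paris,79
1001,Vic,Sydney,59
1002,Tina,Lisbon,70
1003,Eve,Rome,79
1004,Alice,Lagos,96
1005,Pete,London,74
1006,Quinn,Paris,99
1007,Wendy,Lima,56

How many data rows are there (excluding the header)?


Counting rows (excluding header):
Header: id,name,city,score
Data rows: 8

ANSWER: 8


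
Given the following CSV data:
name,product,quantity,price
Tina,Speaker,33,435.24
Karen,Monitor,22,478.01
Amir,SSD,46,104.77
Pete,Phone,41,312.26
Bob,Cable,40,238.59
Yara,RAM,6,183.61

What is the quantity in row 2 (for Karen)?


Row 2: Karen
Column 'quantity' = 22

ANSWER: 22


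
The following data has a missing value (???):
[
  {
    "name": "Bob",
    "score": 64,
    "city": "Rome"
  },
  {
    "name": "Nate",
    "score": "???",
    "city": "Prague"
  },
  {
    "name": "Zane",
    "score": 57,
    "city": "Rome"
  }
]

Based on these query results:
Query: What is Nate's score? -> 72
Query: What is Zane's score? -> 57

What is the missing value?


The missing value is Nate's score
From query: Nate's score = 72

ANSWER: 72


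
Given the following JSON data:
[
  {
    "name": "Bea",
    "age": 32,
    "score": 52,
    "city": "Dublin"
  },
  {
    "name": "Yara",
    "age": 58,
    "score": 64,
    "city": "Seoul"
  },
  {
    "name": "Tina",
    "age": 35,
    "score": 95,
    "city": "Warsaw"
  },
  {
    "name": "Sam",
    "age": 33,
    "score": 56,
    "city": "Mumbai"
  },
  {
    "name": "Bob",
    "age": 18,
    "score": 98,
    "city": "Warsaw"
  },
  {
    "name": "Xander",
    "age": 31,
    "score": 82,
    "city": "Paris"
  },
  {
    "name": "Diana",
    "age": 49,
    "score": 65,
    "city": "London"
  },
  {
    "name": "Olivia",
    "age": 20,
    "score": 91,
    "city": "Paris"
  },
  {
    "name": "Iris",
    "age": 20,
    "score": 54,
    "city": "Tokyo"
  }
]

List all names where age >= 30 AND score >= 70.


Checking both conditions:
  Bea (age=32, score=52) -> no
  Yara (age=58, score=64) -> no
  Tina (age=35, score=95) -> YES
  Sam (age=33, score=56) -> no
  Bob (age=18, score=98) -> no
  Xander (age=31, score=82) -> YES
  Diana (age=49, score=65) -> no
  Olivia (age=20, score=91) -> no
  Iris (age=20, score=54) -> no


ANSWER: Tina, Xander


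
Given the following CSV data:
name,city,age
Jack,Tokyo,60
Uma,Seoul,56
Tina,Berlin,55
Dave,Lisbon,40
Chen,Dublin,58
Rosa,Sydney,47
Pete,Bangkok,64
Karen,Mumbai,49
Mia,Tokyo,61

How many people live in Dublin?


Scanning city column for 'Dublin':
  Row 5: Chen -> MATCH
Total matches: 1

ANSWER: 1


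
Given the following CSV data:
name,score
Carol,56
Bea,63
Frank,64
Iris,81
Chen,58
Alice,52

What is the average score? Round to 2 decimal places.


Scores: 56, 63, 64, 81, 58, 52
Sum = 374
Count = 6
Average = 374 / 6 = 62.33

ANSWER: 62.33


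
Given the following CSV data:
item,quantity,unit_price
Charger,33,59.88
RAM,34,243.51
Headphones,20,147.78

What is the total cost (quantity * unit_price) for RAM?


Row: RAM
quantity = 34
unit_price = 243.51
total = 34 * 243.51 = 8279.34

ANSWER: 8279.34


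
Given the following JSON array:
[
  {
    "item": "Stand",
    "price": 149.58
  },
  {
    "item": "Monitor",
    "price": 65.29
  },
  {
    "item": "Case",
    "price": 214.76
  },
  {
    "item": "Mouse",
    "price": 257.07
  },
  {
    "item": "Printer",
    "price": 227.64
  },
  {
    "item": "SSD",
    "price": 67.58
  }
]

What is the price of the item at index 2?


Array index 2 -> Case
price = 214.76

ANSWER: 214.76


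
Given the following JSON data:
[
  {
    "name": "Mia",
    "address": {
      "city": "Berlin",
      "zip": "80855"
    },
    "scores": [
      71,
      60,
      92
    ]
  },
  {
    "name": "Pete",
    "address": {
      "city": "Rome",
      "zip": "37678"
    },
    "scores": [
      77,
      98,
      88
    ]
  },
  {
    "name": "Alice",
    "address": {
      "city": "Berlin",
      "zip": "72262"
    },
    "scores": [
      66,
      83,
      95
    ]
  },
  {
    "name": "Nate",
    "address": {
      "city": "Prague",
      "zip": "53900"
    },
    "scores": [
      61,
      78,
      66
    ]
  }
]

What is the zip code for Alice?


Path: records[2].address.zip
Value: 72262

ANSWER: 72262


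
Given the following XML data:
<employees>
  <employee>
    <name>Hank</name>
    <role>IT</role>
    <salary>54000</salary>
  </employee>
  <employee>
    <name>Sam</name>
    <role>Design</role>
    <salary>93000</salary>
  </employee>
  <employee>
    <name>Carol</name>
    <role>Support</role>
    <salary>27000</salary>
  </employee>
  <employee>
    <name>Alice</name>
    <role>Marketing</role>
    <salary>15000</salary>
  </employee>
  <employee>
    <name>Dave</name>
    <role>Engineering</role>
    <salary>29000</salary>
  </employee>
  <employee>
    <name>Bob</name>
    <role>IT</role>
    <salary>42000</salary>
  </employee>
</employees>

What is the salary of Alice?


Searching for <employee> with <name>Alice</name>
Found at position 4
<salary>15000</salary>

ANSWER: 15000


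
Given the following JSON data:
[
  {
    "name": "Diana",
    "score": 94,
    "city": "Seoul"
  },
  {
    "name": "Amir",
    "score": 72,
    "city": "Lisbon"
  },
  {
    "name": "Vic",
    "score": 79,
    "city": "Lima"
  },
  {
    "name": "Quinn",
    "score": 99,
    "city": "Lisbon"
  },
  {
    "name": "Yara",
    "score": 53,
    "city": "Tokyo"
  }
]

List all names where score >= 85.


Filtering records where score >= 85:
  Diana (score=94) -> YES
  Amir (score=72) -> no
  Vic (score=79) -> no
  Quinn (score=99) -> YES
  Yara (score=53) -> no


ANSWER: Diana, Quinn


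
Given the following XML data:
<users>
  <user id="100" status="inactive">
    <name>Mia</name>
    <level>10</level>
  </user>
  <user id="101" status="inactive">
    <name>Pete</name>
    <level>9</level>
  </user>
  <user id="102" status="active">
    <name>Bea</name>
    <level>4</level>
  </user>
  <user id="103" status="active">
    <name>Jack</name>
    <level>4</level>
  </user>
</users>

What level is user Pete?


Finding user: Pete
<level>9</level>

ANSWER: 9


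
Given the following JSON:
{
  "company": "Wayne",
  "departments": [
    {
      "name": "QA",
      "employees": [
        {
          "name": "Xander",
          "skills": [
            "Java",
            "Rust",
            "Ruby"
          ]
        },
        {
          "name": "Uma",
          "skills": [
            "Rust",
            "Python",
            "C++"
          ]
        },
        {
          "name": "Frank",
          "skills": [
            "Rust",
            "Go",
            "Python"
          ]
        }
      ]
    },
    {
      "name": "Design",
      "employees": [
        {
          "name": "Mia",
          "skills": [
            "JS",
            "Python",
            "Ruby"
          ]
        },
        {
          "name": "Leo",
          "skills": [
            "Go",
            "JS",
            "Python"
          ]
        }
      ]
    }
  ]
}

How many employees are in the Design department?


Path: departments[1].employees
Count: 2

ANSWER: 2


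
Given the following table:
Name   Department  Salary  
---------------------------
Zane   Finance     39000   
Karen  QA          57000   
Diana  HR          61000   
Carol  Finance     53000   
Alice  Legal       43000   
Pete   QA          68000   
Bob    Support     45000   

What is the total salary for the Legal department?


Legal department members:
  Alice: 43000
Total = 43000 = 43000

ANSWER: 43000


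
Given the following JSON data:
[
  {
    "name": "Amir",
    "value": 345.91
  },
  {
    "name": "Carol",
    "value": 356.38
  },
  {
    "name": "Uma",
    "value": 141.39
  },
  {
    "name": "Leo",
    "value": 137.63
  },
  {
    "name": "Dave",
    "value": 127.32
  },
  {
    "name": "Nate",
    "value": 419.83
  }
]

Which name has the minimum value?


Comparing values:
  Amir: 345.91
  Carol: 356.38
  Uma: 141.39
  Leo: 137.63
  Dave: 127.32
  Nate: 419.83
Minimum: Dave (127.32)

ANSWER: Dave


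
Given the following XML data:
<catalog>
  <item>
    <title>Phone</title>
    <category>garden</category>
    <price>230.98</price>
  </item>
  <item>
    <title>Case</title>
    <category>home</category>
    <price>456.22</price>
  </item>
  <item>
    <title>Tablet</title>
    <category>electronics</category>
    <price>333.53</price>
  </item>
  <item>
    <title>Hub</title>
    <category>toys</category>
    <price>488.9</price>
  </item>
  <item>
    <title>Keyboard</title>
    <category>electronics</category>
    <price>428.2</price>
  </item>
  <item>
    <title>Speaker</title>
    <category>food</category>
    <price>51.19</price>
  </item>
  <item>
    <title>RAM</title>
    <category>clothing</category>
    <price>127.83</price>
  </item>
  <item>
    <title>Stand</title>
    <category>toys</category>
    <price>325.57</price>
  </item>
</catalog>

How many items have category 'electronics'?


Scanning <item> elements for <category>electronics</category>:
  Item 3: Tablet -> MATCH
  Item 5: Keyboard -> MATCH
Count: 2

ANSWER: 2


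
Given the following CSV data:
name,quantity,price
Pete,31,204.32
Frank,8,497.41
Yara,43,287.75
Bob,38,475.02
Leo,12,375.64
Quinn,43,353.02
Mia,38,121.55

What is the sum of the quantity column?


Values in 'quantity' column:
  Row 1: 31
  Row 2: 8
  Row 3: 43
  Row 4: 38
  Row 5: 12
  Row 6: 43
  Row 7: 38
Sum = 31 + 8 + 43 + 38 + 12 + 43 + 38 = 213

ANSWER: 213


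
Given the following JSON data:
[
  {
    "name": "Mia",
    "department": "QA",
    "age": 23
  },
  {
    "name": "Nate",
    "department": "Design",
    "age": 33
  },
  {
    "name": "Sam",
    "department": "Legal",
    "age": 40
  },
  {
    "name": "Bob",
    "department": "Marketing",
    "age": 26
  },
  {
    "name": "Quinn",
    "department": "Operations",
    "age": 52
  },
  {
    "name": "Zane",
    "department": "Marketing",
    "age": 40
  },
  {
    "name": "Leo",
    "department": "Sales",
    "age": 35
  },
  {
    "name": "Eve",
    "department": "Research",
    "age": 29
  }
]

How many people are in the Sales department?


Scanning records for department = Sales
  Record 6: Leo
Count: 1

ANSWER: 1


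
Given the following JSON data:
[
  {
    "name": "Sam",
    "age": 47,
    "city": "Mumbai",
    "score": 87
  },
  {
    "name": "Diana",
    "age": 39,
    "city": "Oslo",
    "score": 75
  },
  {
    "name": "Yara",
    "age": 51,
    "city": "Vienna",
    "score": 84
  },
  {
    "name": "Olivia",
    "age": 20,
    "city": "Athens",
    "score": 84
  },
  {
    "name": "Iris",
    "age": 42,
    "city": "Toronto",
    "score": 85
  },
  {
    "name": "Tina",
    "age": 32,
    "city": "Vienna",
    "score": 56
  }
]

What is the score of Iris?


Looking up record where name = Iris
Record index: 4
Field 'score' = 85

ANSWER: 85


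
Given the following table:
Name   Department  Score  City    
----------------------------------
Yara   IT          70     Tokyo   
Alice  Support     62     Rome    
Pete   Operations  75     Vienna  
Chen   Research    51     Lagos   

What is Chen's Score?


Row 4: Chen
Score = 51

ANSWER: 51


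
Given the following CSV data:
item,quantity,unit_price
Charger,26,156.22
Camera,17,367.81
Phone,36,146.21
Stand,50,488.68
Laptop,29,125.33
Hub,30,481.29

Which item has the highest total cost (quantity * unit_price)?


Computing row totals:
  Charger: 4061.72
  Camera: 6252.77
  Phone: 5263.56
  Stand: 24434.0
  Laptop: 3634.57
  Hub: 14438.7
Maximum: Stand (24434.0)

ANSWER: Stand


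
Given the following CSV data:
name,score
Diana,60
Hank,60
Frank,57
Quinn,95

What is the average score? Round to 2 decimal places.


Scores: 60, 60, 57, 95
Sum = 272
Count = 4
Average = 272 / 4 = 68.00

ANSWER: 68.00


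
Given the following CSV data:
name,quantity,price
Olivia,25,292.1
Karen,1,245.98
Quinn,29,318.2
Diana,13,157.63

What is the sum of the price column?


Values in 'price' column:
  Row 1: 292.1
  Row 2: 245.98
  Row 3: 318.2
  Row 4: 157.63
Sum = 292.1 + 245.98 + 318.2 + 157.63 = 1013.91

ANSWER: 1013.91


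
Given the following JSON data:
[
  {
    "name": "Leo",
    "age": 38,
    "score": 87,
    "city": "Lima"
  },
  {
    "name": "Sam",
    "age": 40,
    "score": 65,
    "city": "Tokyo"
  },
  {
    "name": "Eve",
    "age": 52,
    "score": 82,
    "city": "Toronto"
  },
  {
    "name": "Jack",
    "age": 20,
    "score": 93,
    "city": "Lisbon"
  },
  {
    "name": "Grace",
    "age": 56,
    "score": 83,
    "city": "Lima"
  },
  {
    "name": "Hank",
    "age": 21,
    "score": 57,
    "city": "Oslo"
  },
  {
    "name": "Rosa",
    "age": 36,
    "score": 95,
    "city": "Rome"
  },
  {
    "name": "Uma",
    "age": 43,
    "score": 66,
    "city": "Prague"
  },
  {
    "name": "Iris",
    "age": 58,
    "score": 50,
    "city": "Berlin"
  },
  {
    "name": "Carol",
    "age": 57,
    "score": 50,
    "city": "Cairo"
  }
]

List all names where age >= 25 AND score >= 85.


Checking both conditions:
  Leo (age=38, score=87) -> YES
  Sam (age=40, score=65) -> no
  Eve (age=52, score=82) -> no
  Jack (age=20, score=93) -> no
  Grace (age=56, score=83) -> no
  Hank (age=21, score=57) -> no
  Rosa (age=36, score=95) -> YES
  Uma (age=43, score=66) -> no
  Iris (age=58, score=50) -> no
  Carol (age=57, score=50) -> no


ANSWER: Leo, Rosa


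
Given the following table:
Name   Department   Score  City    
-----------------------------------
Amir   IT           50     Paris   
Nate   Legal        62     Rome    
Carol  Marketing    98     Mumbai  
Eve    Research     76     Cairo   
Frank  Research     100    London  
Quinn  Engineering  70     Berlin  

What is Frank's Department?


Row 5: Frank
Department = Research

ANSWER: Research


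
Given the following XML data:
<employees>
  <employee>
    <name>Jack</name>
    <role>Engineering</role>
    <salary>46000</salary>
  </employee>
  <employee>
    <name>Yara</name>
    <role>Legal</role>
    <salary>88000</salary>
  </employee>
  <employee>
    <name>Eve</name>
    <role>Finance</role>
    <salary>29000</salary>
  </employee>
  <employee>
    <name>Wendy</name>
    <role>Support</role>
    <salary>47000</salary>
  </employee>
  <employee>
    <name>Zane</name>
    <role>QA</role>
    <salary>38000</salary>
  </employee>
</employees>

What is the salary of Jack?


Searching for <employee> with <name>Jack</name>
Found at position 1
<salary>46000</salary>

ANSWER: 46000


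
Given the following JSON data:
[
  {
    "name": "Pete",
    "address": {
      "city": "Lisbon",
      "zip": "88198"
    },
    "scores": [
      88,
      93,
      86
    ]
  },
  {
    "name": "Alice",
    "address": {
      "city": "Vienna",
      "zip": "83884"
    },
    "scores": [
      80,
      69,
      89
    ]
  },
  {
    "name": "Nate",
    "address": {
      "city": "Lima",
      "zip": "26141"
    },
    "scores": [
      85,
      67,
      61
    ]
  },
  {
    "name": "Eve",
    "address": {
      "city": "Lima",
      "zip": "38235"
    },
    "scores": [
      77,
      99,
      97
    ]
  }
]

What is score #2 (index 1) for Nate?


Path: records[2].scores[1]
Value: 67

ANSWER: 67


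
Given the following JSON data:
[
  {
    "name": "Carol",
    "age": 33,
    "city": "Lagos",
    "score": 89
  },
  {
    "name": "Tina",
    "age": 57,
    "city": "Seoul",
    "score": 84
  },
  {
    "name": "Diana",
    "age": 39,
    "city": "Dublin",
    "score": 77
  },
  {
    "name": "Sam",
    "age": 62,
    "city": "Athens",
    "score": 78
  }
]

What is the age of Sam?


Looking up record where name = Sam
Record index: 3
Field 'age' = 62

ANSWER: 62


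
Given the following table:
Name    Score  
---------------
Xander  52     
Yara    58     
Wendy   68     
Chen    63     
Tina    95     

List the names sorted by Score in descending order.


Sorting by Score (descending):
  Tina: 95
  Wendy: 68
  Chen: 63
  Yara: 58
  Xander: 52


ANSWER: Tina, Wendy, Chen, Yara, Xander


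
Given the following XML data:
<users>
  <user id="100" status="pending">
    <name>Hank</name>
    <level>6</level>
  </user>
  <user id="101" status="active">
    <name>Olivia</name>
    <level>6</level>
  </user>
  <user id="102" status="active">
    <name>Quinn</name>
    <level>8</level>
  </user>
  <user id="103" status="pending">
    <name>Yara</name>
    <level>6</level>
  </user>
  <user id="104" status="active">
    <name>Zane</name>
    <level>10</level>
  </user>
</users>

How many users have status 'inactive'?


Counting users with status='inactive':
Count: 0

ANSWER: 0


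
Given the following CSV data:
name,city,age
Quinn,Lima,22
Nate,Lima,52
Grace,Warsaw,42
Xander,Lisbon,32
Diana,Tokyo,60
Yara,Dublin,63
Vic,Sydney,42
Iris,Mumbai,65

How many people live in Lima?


Scanning city column for 'Lima':
  Row 1: Quinn -> MATCH
  Row 2: Nate -> MATCH
Total matches: 2

ANSWER: 2


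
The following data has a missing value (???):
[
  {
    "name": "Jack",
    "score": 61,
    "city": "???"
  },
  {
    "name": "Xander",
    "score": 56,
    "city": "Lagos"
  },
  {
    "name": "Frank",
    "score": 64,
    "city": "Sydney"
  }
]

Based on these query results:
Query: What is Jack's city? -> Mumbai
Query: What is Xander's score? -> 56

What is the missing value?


The missing value is Jack's city
From query: Jack's city = Mumbai

ANSWER: Mumbai


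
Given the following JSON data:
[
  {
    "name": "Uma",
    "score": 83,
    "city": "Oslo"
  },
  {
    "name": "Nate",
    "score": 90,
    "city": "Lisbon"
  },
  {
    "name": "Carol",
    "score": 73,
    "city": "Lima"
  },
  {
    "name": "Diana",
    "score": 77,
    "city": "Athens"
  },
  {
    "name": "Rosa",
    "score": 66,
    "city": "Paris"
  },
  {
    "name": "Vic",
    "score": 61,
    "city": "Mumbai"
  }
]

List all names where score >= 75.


Filtering records where score >= 75:
  Uma (score=83) -> YES
  Nate (score=90) -> YES
  Carol (score=73) -> no
  Diana (score=77) -> YES
  Rosa (score=66) -> no
  Vic (score=61) -> no


ANSWER: Uma, Nate, Diana
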